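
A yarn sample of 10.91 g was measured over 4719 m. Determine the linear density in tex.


Formula: Tex = (mass_g / length_m) * 1000
Substituting: Tex = (10.91 / 4719) * 1000
Intermediate: 10.91 / 4719 = 0.00231193 g/m
Tex = 0.00231193 * 1000 = 2.31 tex

2.31 tex


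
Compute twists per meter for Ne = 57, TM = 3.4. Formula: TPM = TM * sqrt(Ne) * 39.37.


Formula: TPM = TM * sqrt(Ne) * 39.37
Step 1: sqrt(Ne) = sqrt(57) = 7.5498
Step 2: TM * sqrt(Ne) = 3.4 * 7.5498 = 25.6693
Step 3: TPM = 25.6693 * 39.37 = 1011 twists/m

1011 twists/m


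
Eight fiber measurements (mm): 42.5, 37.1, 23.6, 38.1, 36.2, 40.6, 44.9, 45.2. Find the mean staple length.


Formula: Mean = sum of lengths / count
Sum = 42.5 + 37.1 + 23.6 + 38.1 + 36.2 + 40.6 + 44.9 + 45.2
Sum = 308.2 mm
Mean = 308.2 / 8 = 38.53 mm

38.53 mm


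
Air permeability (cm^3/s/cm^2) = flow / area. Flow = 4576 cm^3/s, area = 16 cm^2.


Formula: Air Permeability = Airflow / Test Area
AP = 4576 cm^3/s / 16 cm^2
AP = 286.0 cm^3/s/cm^2

286.0 cm^3/s/cm^2


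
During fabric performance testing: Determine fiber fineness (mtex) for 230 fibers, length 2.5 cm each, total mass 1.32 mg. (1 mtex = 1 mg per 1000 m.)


Formula: fineness (mtex) = mass (mg) / total length (km) = (mass_mg / total_length_m) * 1000
Step 1: Convert fiber length: 2.5 cm = 0.025 m
Step 2: Total fiber length = 230 * 0.025 = 5.75 m
Step 3: Linear density = 1.32 mg / 5.75 m = 0.2296 mg/m
Step 4: fineness = 0.2296 * 1000 = 229.6 mtex

229.6 mtex


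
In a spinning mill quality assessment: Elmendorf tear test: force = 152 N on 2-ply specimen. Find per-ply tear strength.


Formula: Per-ply strength = Total force / Number of plies
Per-ply = 152 N / 2
Per-ply = 76 N

76 N


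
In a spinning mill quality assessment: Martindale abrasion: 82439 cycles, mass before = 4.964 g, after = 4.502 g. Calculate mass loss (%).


Formula: Mass loss% = ((m_before - m_after) / m_before) * 100
Step 1: Mass loss = 4.964 - 4.502 = 0.462 g
Step 2: Ratio = 0.462 / 4.964 = 0.0930701
Step 3: Mass loss% = 0.0930701 * 100 = 9.30701% ≈ 9.31%

9.31%


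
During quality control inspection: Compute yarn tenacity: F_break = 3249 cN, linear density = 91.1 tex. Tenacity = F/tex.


Formula: Tenacity = Breaking force / Linear density
Tenacity = 3249 cN / 91.1 tex
Tenacity = 35.66 cN/tex

35.66 cN/tex


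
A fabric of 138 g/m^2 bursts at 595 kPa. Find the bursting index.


Formula: Bursting Index = Bursting Strength / Fabric GSM
BI = 595 kPa / 138 g/m^2
BI = 4.312 kPa/(g/m^2)

4.312 kPa/(g/m^2)


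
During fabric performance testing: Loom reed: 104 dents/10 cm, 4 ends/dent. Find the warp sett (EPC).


Formula: EPC = (dents per 10 cm * ends per dent) / 10
Step 1: Total ends per 10 cm = 104 * 4 = 416
Step 2: EPC = 416 / 10 = 41.6 ends/cm

41.6 ends/cm


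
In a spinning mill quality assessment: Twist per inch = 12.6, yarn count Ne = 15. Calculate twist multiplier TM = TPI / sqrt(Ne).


Formula: TM = TPI / sqrt(Ne)
Step 1: sqrt(Ne) = sqrt(15) = 3.873
Step 2: TM = 12.6 / 3.873 = 3.25

3.25 TM


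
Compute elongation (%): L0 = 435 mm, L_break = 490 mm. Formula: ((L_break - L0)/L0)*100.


Formula: Elongation (%) = ((L_break - L0) / L0) * 100
Step 1: Extension = 490 - 435 = 55 mm
Step 2: Elongation = (55 / 435) * 100
Step 3: Elongation = 0.126437 * 100 = 12.6437% ≈ 12.6%

12.6%


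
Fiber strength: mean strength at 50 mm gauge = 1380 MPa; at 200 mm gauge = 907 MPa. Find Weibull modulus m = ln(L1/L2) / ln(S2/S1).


Formula: m = ln(L1/L2) / ln(S2/S1)
Step 1: ln(L1/L2) = ln(50/200) = -1.38629
Step 2: S2/S1 = 907/1380 = 0.65725
Step 3: ln(S2/S1) = ln(0.65725) = -0.41969
Step 4: m = -1.38629 / -0.41969 = 3.30

3.30 (Weibull m)


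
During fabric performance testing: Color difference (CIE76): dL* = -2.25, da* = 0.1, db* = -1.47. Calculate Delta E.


Formula: Delta E = sqrt(dL*^2 + da*^2 + db*^2)
Step 1: dL*^2 = (-2.25)^2 = 5.0625
Step 2: da*^2 = 0.1^2 = 0.01
Step 3: db*^2 = (-1.47)^2 = 2.1609
Step 4: Sum = 5.0625 + 0.01 + 2.1609 = 7.2334
Step 5: Delta E = sqrt(7.2334) = 2.69

2.69 Delta E


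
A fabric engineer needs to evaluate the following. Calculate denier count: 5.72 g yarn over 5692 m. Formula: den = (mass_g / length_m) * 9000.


Formula: den = (mass_g / length_m) * 9000
Substituting: den = (5.72 / 5692) * 9000
Intermediate: 5.72 / 5692 = 0.00100492 g/m
den = 0.00100492 * 9000 = 9.0 denier

9.0 denier


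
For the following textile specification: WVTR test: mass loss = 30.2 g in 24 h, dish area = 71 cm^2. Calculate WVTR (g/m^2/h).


Formula: WVTR = mass_loss / (area * time)
Step 1: Convert area: 71 cm^2 = 0.0071 m^2
Step 2: WVTR = 30.2 g / (0.0071 m^2 * 24 h)
Step 3: WVTR = 30.2 / 0.1704 = 177.2 g/m^2/h

177.2 g/m^2/h


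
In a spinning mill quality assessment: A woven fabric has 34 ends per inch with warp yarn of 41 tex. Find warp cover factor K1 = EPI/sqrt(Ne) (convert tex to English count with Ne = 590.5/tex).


Formula: K1 = EPI / sqrt(Ne), with Ne = 590.5 / tex_warp
Step 1: Ne = 590.5 / 41 = 14.402
Step 2: sqrt(Ne) = sqrt(14.402) = 3.795
Step 3: K1 = 34 / 3.795 = 9.0

9.0


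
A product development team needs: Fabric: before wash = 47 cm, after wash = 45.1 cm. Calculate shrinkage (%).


Formula: Shrinkage% = ((L_before - L_after) / L_before) * 100
Step 1: Shrinkage = 47 - 45.1 = 1.9 cm
Step 2: Shrinkage% = (1.9 / 47) * 100
Step 3: Shrinkage% = 0.040426 * 100 = 4.0426% ≈ 4.0%

4.0%


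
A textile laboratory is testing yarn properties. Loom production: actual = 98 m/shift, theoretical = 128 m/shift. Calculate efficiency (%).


Formula: Efficiency% = (Actual output / Theoretical output) * 100
Efficiency% = (98 / 128) * 100
Efficiency% = 0.765625 * 100 = 76.5625% ≈ 76.6%

76.6%


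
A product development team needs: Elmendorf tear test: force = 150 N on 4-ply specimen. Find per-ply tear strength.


Formula: Per-ply strength = Total force / Number of plies
Per-ply = 150 N / 4
Per-ply = 37.5 N

37.5 N


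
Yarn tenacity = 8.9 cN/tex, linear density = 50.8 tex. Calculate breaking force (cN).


Formula: Breaking force = Tenacity * Linear density
F = 8.9 cN/tex * 50.8 tex
F = 452.12 cN

452.12 cN


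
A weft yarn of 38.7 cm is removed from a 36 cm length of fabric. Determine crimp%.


Formula: Crimp% = ((L_yarn - L_fabric) / L_fabric) * 100
Step 1: Extension = 38.7 - 36 = 2.7 cm
Step 2: Crimp% = (2.7 / 36) * 100
Step 3: Crimp% = 0.075 * 100 = 7.5%

7.5%


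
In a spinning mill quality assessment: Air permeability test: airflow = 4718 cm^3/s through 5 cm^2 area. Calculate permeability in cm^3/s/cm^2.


Formula: Air Permeability = Airflow / Test Area
AP = 4718 cm^3/s / 5 cm^2
AP = 943.6 cm^3/s/cm^2

943.6 cm^3/s/cm^2


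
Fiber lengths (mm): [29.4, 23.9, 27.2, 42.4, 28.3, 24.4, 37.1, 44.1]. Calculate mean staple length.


Formula: Mean = sum of lengths / count
Sum = 29.4 + 23.9 + 27.2 + 42.4 + 28.3 + 24.4 + 37.1 + 44.1
Sum = 256.8 mm
Mean = 256.8 / 8 = 32.10 mm

32.10 mm


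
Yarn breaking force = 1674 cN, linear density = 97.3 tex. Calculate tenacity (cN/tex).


Formula: Tenacity = Breaking force / Linear density
Tenacity = 1674 cN / 97.3 tex
Tenacity = 17.20 cN/tex

17.20 cN/tex


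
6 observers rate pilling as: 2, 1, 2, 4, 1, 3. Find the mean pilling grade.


Formula: Mean = sum / count
Sum = 2 + 1 + 2 + 4 + 1 + 3 = 13
Mean = 13 / 6 = 2.2

2.2


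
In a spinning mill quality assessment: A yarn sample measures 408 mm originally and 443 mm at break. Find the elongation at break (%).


Formula: Elongation (%) = ((L_break - L0) / L0) * 100
Step 1: Extension = 443 - 408 = 35 mm
Step 2: Elongation = (35 / 408) * 100
Step 3: Elongation = 0.085784 * 100 = 8.5784% ≈ 8.6%

8.6%


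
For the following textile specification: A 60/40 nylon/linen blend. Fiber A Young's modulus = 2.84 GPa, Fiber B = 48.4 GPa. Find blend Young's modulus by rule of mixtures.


Formula: Blend property = (fraction_A * property_A) + (fraction_B * property_B)
Step 1: Contribution A = 60/100 * 2.84 GPa = 1.704 GPa
Step 2: Contribution B = 40/100 * 48.4 GPa = 19.36 GPa
Step 3: Blend Young's modulus = 1.704 + 19.36 = 21.064 GPa

21.064 GPa


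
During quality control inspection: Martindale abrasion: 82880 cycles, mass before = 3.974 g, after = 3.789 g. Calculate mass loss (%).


Formula: Mass loss% = ((m_before - m_after) / m_before) * 100
Step 1: Mass loss = 3.974 - 3.789 = 0.185 g
Step 2: Ratio = 0.185 / 3.974 = 0.0465526
Step 3: Mass loss% = 0.0465526 * 100 = 4.65526% ≈ 4.66%

4.66%


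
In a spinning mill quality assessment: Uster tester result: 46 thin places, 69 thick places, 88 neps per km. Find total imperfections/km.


Formula: Total = thin places + thick places + neps
Total = 46 + 69 + 88
Total = 203 imperfections/km

203 imperfections/km


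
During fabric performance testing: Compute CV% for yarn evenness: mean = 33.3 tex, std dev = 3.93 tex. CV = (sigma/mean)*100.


Formula: CV% = (standard deviation / mean) * 100
Step 1: Ratio = 3.93 / 33.3 = 0.118018
Step 2: CV% = 0.118018 * 100 = 11.8018% ≈ 11.8%

11.8%


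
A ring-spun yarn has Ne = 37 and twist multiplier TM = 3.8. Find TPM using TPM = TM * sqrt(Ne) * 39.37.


Formula: TPM = TM * sqrt(Ne) * 39.37
Step 1: sqrt(Ne) = sqrt(37) = 6.0828
Step 2: TM * sqrt(Ne) = 3.8 * 6.0828 = 23.1146
Step 3: TPM = 23.1146 * 39.37 = 910 twists/m

910 twists/m


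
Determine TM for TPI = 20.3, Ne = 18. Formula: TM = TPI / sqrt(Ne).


Formula: TM = TPI / sqrt(Ne)
Step 1: sqrt(Ne) = sqrt(18) = 4.2426
Step 2: TM = 20.3 / 4.2426 = 4.78

4.78 TM


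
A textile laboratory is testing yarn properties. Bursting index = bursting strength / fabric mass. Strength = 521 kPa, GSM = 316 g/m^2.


Formula: Bursting Index = Bursting Strength / Fabric GSM
BI = 521 kPa / 316 g/m^2
BI = 1.649 kPa/(g/m^2)

1.649 kPa/(g/m^2)


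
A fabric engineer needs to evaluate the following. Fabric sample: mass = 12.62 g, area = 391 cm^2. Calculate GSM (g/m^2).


Formula: GSM = mass_g / area_m2
Step 1: Convert area: 391 cm^2 = 391 / 10000 = 0.0391 m^2
Step 2: GSM = 12.62 g / 0.0391 m^2 = 322.8 g/m^2

322.8 g/m^2


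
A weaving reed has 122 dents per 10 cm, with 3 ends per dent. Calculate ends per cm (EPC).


Formula: EPC = (dents per 10 cm * ends per dent) / 10
Step 1: Total ends per 10 cm = 122 * 3 = 366
Step 2: EPC = 366 / 10 = 36.6 ends/cm

36.6 ends/cm


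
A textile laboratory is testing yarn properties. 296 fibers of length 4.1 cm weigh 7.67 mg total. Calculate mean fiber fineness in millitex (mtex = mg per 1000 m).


Formula: fineness (mtex) = mass (mg) / total length (km) = (mass_mg / total_length_m) * 1000
Step 1: Convert fiber length: 4.1 cm = 0.041 m
Step 2: Total fiber length = 296 * 0.041 = 12.136 m
Step 3: Linear density = 7.67 mg / 12.136 m = 0.6320 mg/m
Step 4: fineness = 0.6320 * 1000 = 632.0 mtex

632.0 mtex


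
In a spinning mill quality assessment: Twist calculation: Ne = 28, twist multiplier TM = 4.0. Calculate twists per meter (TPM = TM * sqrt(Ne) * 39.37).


Formula: TPM = TM * sqrt(Ne) * 39.37
Step 1: sqrt(Ne) = sqrt(28) = 5.2915
Step 2: TM * sqrt(Ne) = 4.0 * 5.2915 = 21.166
Step 3: TPM = 21.166 * 39.37 = 833 twists/m

833 twists/m


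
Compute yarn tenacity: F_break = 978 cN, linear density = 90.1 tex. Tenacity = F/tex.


Formula: Tenacity = Breaking force / Linear density
Tenacity = 978 cN / 90.1 tex
Tenacity = 10.85 cN/tex

10.85 cN/tex


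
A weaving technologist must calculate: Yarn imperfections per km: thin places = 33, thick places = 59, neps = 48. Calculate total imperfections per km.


Formula: Total = thin places + thick places + neps
Total = 33 + 59 + 48
Total = 140 imperfections/km

140 imperfections/km


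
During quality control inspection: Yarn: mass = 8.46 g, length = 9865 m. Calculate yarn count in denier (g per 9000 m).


Formula: den = (mass_g / length_m) * 9000
Substituting: den = (8.46 / 9865) * 9000
Intermediate: 8.46 / 9865 = 0.00085758 g/m
den = 0.00085758 * 9000 = 7.7 denier

7.7 denier


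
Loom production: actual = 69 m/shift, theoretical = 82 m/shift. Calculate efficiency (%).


Formula: Efficiency% = (Actual output / Theoretical output) * 100
Efficiency% = (69 / 82) * 100
Efficiency% = 0.841463 * 100 = 84.1463% ≈ 84.1%

84.1%


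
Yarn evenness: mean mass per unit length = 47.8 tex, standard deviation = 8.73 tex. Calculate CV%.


Formula: CV% = (standard deviation / mean) * 100
Step 1: Ratio = 8.73 / 47.8 = 0.182636
Step 2: CV% = 0.182636 * 100 = 18.2636% ≈ 18.3%

18.3%


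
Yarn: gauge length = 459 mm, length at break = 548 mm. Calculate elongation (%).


Formula: Elongation (%) = ((L_break - L0) / L0) * 100
Step 1: Extension = 548 - 459 = 89 mm
Step 2: Elongation = (89 / 459) * 100
Step 3: Elongation = 0.1939 * 100 = 19.39% ≈ 19.4%

19.4%


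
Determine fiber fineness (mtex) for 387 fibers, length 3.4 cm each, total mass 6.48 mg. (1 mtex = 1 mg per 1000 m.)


Formula: fineness (mtex) = mass (mg) / total length (km) = (mass_mg / total_length_m) * 1000
Step 1: Convert fiber length: 3.4 cm = 0.034 m
Step 2: Total fiber length = 387 * 0.034 = 13.158 m
Step 3: Linear density = 6.48 mg / 13.158 m = 0.4925 mg/m
Step 4: fineness = 0.4925 * 1000 = 492.5 mtex

492.5 mtex


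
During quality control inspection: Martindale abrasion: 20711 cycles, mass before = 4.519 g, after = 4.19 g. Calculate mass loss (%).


Formula: Mass loss% = ((m_before - m_after) / m_before) * 100
Step 1: Mass loss = 4.519 - 4.19 = 0.329 g
Step 2: Ratio = 0.329 / 4.519 = 0.0728037
Step 3: Mass loss% = 0.0728037 * 100 = 7.28037% ≈ 7.28%

7.28%


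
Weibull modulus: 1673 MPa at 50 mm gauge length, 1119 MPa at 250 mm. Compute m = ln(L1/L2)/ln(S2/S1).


Formula: m = ln(L1/L2) / ln(S2/S1)
Step 1: ln(L1/L2) = ln(50/250) = -1.60944
Step 2: S2/S1 = 1119/1673 = 0.66886
Step 3: ln(S2/S1) = ln(0.66886) = -0.40218
Step 4: m = -1.60944 / -0.40218 = 4.00

4.00 (Weibull m)


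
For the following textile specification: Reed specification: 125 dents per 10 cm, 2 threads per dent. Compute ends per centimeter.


Formula: EPC = (dents per 10 cm * ends per dent) / 10
Step 1: Total ends per 10 cm = 125 * 2 = 250
Step 2: EPC = 250 / 10 = 25.0 ends/cm

25.0 ends/cm


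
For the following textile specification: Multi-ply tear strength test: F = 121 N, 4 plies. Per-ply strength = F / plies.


Formula: Per-ply strength = Total force / Number of plies
Per-ply = 121 N / 4
Per-ply = 30.25 N

30.25 N


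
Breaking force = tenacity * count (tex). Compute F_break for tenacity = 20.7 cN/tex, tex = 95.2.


Formula: Breaking force = Tenacity * Linear density
F = 20.7 cN/tex * 95.2 tex
F = 1970.64 cN

1970.64 cN


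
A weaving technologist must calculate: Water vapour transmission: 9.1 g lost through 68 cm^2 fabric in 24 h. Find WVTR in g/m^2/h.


Formula: WVTR = mass_loss / (area * time)
Step 1: Convert area: 68 cm^2 = 0.0068 m^2
Step 2: WVTR = 9.1 g / (0.0068 m^2 * 24 h)
Step 3: WVTR = 9.1 / 0.1632 = 55.8 g/m^2/h

55.8 g/m^2/h


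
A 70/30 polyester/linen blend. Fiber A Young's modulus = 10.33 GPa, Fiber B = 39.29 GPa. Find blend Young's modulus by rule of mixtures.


Formula: Blend property = (fraction_A * property_A) + (fraction_B * property_B)
Step 1: Contribution A = 70/100 * 10.33 GPa = 7.231 GPa
Step 2: Contribution B = 30/100 * 39.29 GPa = 11.787 GPa
Step 3: Blend Young's modulus = 7.231 + 11.787 = 19.018 GPa

19.018 GPa


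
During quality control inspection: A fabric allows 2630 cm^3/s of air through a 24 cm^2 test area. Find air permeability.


Formula: Air Permeability = Airflow / Test Area
AP = 2630 cm^3/s / 24 cm^2
AP = 109.6 cm^3/s/cm^2

109.6 cm^3/s/cm^2


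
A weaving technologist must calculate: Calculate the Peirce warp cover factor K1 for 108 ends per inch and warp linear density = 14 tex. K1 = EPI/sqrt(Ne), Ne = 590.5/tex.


Formula: K1 = EPI / sqrt(Ne), with Ne = 590.5 / tex_warp
Step 1: Ne = 590.5 / 14 = 42.179
Step 2: sqrt(Ne) = sqrt(42.179) = 6.4945
Step 3: K1 = 108 / 6.4945 = 16.6

16.6


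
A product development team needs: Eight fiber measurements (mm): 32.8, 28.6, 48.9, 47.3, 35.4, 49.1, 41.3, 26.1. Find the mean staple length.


Formula: Mean = sum of lengths / count
Sum = 32.8 + 28.6 + 48.9 + 47.3 + 35.4 + 49.1 + 41.3 + 26.1
Sum = 309.5 mm
Mean = 309.5 / 8 = 38.69 mm

38.69 mm


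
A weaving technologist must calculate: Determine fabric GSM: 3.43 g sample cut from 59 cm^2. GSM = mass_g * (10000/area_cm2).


Formula: GSM = mass_g / area_m2
Step 1: Convert area: 59 cm^2 = 59 / 10000 = 0.0059 m^2
Step 2: GSM = 3.43 g / 0.0059 m^2 = 581.4 g/m^2

581.4 g/m^2


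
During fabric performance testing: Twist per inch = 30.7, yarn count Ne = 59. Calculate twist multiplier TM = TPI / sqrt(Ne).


Formula: TM = TPI / sqrt(Ne)
Step 1: sqrt(Ne) = sqrt(59) = 7.6811
Step 2: TM = 30.7 / 7.6811 = 4.00

4.00 TM


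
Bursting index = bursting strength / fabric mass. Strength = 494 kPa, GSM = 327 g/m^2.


Formula: Bursting Index = Bursting Strength / Fabric GSM
BI = 494 kPa / 327 g/m^2
BI = 1.511 kPa/(g/m^2)

1.511 kPa/(g/m^2)


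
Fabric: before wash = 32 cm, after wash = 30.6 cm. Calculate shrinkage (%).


Formula: Shrinkage% = ((L_before - L_after) / L_before) * 100
Step 1: Shrinkage = 32 - 30.6 = 1.4 cm
Step 2: Shrinkage% = (1.4 / 32) * 100
Step 3: Shrinkage% = 0.04375 * 100 = 4.375% ≈ 4.4%

4.4%


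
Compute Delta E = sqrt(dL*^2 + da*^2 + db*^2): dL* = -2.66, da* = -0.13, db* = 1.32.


Formula: Delta E = sqrt(dL*^2 + da*^2 + db*^2)
Step 1: dL*^2 = (-2.66)^2 = 7.0756
Step 2: da*^2 = (-0.13)^2 = 0.0169
Step 3: db*^2 = 1.32^2 = 1.7424
Step 4: Sum = 7.0756 + 0.0169 + 1.7424 = 8.8349
Step 5: Delta E = sqrt(8.8349) = 2.97

2.97 Delta E


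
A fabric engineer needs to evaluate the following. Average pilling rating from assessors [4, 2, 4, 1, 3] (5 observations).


Formula: Mean = sum / count
Sum = 4 + 2 + 4 + 1 + 3 = 14
Mean = 14 / 5 = 2.8

2.8


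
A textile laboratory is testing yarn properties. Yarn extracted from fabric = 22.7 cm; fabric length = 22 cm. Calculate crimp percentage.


Formula: Crimp% = ((L_yarn - L_fabric) / L_fabric) * 100
Step 1: Extension = 22.7 - 22 = 0.7 cm
Step 2: Crimp% = (0.7 / 22) * 100
Step 3: Crimp% = 0.031818 * 100 = 3.1818% ≈ 3.2%

3.2%


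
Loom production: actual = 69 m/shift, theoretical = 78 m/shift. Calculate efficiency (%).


Formula: Efficiency% = (Actual output / Theoretical output) * 100
Efficiency% = (69 / 78) * 100
Efficiency% = 0.884615 * 100 = 88.4615% ≈ 88.5%

88.5%


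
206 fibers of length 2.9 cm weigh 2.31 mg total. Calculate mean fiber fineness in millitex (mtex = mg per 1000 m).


Formula: fineness (mtex) = mass (mg) / total length (km) = (mass_mg / total_length_m) * 1000
Step 1: Convert fiber length: 2.9 cm = 0.029 m
Step 2: Total fiber length = 206 * 0.029 = 5.974 m
Step 3: Linear density = 2.31 mg / 5.974 m = 0.3867 mg/m
Step 4: fineness = 0.3867 * 1000 = 386.7 mtex

386.7 mtex


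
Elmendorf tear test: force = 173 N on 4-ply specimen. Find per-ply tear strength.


Formula: Per-ply strength = Total force / Number of plies
Per-ply = 173 N / 4
Per-ply = 43.25 N

43.25 N


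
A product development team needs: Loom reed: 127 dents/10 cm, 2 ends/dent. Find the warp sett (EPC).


Formula: EPC = (dents per 10 cm * ends per dent) / 10
Step 1: Total ends per 10 cm = 127 * 2 = 254
Step 2: EPC = 254 / 10 = 25.4 ends/cm

25.4 ends/cm


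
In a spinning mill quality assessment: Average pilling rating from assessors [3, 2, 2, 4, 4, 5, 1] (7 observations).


Formula: Mean = sum / count
Sum = 3 + 2 + 2 + 4 + 4 + 5 + 1 = 21
Mean = 21 / 7 = 3.0

3.0


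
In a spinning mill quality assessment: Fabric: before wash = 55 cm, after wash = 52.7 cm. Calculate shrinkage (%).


Formula: Shrinkage% = ((L_before - L_after) / L_before) * 100
Step 1: Shrinkage = 55 - 52.7 = 2.3 cm
Step 2: Shrinkage% = (2.3 / 55) * 100
Step 3: Shrinkage% = 0.041818 * 100 = 4.1818% ≈ 4.2%

4.2%


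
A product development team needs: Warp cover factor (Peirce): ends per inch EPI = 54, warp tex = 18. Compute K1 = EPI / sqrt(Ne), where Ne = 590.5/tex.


Formula: K1 = EPI / sqrt(Ne), with Ne = 590.5 / tex_warp
Step 1: Ne = 590.5 / 18 = 32.806
Step 2: sqrt(Ne) = sqrt(32.806) = 5.7277
Step 3: K1 = 54 / 5.7277 = 9.4

9.4


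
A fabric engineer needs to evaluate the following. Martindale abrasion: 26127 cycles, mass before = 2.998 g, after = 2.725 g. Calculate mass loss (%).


Formula: Mass loss% = ((m_before - m_after) / m_before) * 100
Step 1: Mass loss = 2.998 - 2.725 = 0.273 g
Step 2: Ratio = 0.273 / 2.998 = 0.0910607
Step 3: Mass loss% = 0.0910607 * 100 = 9.10607% ≈ 9.11%

9.11%


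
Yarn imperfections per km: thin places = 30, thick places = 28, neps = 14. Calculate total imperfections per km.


Formula: Total = thin places + thick places + neps
Total = 30 + 28 + 14
Total = 72 imperfections/km

72 imperfections/km


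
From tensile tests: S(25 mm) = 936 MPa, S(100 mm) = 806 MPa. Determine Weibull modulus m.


Formula: m = ln(L1/L2) / ln(S2/S1)
Step 1: ln(L1/L2) = ln(25/100) = -1.38629
Step 2: S2/S1 = 806/936 = 0.86111
Step 3: ln(S2/S1) = ln(0.86111) = -0.14953
Step 4: m = -1.38629 / -0.14953 = 9.27

9.27 (Weibull m)


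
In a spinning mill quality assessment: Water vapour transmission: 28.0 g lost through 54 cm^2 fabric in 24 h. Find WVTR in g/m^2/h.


Formula: WVTR = mass_loss / (area * time)
Step 1: Convert area: 54 cm^2 = 0.0054 m^2
Step 2: WVTR = 28.0 g / (0.0054 m^2 * 24 h)
Step 3: WVTR = 28.0 / 0.1296 = 216.0 g/m^2/h

216.0 g/m^2/h


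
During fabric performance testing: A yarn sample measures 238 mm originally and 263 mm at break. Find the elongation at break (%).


Formula: Elongation (%) = ((L_break - L0) / L0) * 100
Step 1: Extension = 263 - 238 = 25 mm
Step 2: Elongation = (25 / 238) * 100
Step 3: Elongation = 0.105042 * 100 = 10.5042% ≈ 10.5%

10.5%


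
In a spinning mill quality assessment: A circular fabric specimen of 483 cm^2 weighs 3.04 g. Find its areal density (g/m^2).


Formula: GSM = mass_g / area_m2
Step 1: Convert area: 483 cm^2 = 483 / 10000 = 0.0483 m^2
Step 2: GSM = 3.04 g / 0.0483 m^2 = 62.9 g/m^2

62.9 g/m^2


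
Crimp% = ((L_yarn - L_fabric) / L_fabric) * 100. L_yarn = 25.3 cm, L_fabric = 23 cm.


Formula: Crimp% = ((L_yarn - L_fabric) / L_fabric) * 100
Step 1: Extension = 25.3 - 23 = 2.3 cm
Step 2: Crimp% = (2.3 / 23) * 100
Step 3: Crimp% = 0.1 * 100 = 10.0%

10.0%


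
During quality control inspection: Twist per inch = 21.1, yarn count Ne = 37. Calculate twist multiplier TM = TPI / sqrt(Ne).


Formula: TM = TPI / sqrt(Ne)
Step 1: sqrt(Ne) = sqrt(37) = 6.0828
Step 2: TM = 21.1 / 6.0828 = 3.47

3.47 TM


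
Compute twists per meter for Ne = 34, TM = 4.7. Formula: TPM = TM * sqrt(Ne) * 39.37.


Formula: TPM = TM * sqrt(Ne) * 39.37
Step 1: sqrt(Ne) = sqrt(34) = 5.831
Step 2: TM * sqrt(Ne) = 4.7 * 5.831 = 27.4057
Step 3: TPM = 27.4057 * 39.37 = 1079 twists/m

1079 twists/m


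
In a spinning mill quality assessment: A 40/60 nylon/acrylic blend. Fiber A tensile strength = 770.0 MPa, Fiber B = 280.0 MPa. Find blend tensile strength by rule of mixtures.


Formula: Blend property = (fraction_A * property_A) + (fraction_B * property_B)
Step 1: Contribution A = 40/100 * 770.0 MPa = 308.0 MPa
Step 2: Contribution B = 60/100 * 280.0 MPa = 168.0 MPa
Step 3: Blend tensile strength = 308.0 + 168.0 = 476.0 MPa

476.0 MPa


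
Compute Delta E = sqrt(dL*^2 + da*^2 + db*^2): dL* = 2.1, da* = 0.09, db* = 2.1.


Formula: Delta E = sqrt(dL*^2 + da*^2 + db*^2)
Step 1: dL*^2 = 2.1^2 = 4.41
Step 2: da*^2 = 0.09^2 = 0.0081
Step 3: db*^2 = 2.1^2 = 4.41
Step 4: Sum = 4.41 + 0.0081 + 4.41 = 8.8281
Step 5: Delta E = sqrt(8.8281) = 2.97

2.97 Delta E


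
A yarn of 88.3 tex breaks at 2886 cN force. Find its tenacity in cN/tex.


Formula: Tenacity = Breaking force / Linear density
Tenacity = 2886 cN / 88.3 tex
Tenacity = 32.68 cN/tex

32.68 cN/tex


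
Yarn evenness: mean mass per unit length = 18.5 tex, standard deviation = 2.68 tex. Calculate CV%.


Formula: CV% = (standard deviation / mean) * 100
Step 1: Ratio = 2.68 / 18.5 = 0.144865
Step 2: CV% = 0.144865 * 100 = 14.4865% ≈ 14.5%

14.5%


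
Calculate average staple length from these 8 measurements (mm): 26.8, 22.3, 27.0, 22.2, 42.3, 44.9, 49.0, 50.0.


Formula: Mean = sum of lengths / count
Sum = 26.8 + 22.3 + 27.0 + 22.2 + 42.3 + 44.9 + 49.0 + 50.0
Sum = 284.5 mm
Mean = 284.5 / 8 = 35.56 mm

35.56 mm


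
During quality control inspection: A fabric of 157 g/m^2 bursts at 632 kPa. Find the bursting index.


Formula: Bursting Index = Bursting Strength / Fabric GSM
BI = 632 kPa / 157 g/m^2
BI = 4.025 kPa/(g/m^2)

4.025 kPa/(g/m^2)


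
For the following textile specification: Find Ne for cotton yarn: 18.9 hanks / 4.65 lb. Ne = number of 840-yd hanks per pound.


Formula: Ne = hanks / mass_lb
Substituting: Ne = 18.9 / 4.65
Ne = 4.1

4.1 Ne


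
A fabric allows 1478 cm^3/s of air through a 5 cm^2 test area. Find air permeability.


Formula: Air Permeability = Airflow / Test Area
AP = 1478 cm^3/s / 5 cm^2
AP = 295.6 cm^3/s/cm^2

295.6 cm^3/s/cm^2


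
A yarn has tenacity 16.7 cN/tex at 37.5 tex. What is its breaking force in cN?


Formula: Breaking force = Tenacity * Linear density
F = 16.7 cN/tex * 37.5 tex
F = 626.25 cN

626.25 cN


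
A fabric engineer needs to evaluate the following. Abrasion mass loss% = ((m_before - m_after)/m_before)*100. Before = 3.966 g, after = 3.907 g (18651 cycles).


Formula: Mass loss% = ((m_before - m_after) / m_before) * 100
Step 1: Mass loss = 3.966 - 3.907 = 0.059 g
Step 2: Ratio = 0.059 / 3.966 = 0.0148764
Step 3: Mass loss% = 0.0148764 * 100 = 1.48764% ≈ 1.49%

1.49%


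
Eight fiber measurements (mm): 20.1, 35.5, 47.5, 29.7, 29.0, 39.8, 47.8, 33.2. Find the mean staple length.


Formula: Mean = sum of lengths / count
Sum = 20.1 + 35.5 + 47.5 + 29.7 + 29.0 + 39.8 + 47.8 + 33.2
Sum = 282.6 mm
Mean = 282.6 / 8 = 35.33 mm

35.33 mm


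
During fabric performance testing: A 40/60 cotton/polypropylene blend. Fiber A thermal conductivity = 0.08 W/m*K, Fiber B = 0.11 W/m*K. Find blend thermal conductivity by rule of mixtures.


Formula: Blend property = (fraction_A * property_A) + (fraction_B * property_B)
Step 1: Contribution A = 40/100 * 0.08 W/m*K = 0.032 W/m*K
Step 2: Contribution B = 60/100 * 0.11 W/m*K = 0.066 W/m*K
Step 3: Blend thermal conductivity = 0.032 + 0.066 = 0.098 W/m*K

0.098 W/m*K


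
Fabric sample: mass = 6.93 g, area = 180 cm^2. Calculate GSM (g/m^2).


Formula: GSM = mass_g / area_m2
Step 1: Convert area: 180 cm^2 = 180 / 10000 = 0.018 m^2
Step 2: GSM = 6.93 g / 0.018 m^2 = 385.0 g/m^2

385.0 g/m^2


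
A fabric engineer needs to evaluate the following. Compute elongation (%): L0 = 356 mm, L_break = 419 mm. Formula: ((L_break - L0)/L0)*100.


Formula: Elongation (%) = ((L_break - L0) / L0) * 100
Step 1: Extension = 419 - 356 = 63 mm
Step 2: Elongation = (63 / 356) * 100
Step 3: Elongation = 0.176966 * 100 = 17.6966% ≈ 17.7%

17.7%


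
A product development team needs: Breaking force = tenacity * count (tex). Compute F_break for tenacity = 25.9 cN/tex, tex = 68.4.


Formula: Breaking force = Tenacity * Linear density
F = 25.9 cN/tex * 68.4 tex
F = 1771.56 cN

1771.56 cN


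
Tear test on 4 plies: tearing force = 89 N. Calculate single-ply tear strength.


Formula: Per-ply strength = Total force / Number of plies
Per-ply = 89 N / 4
Per-ply = 22.25 N

22.25 N


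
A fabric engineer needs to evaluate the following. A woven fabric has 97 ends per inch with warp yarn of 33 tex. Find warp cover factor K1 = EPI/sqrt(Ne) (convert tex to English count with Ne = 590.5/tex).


Formula: K1 = EPI / sqrt(Ne), with Ne = 590.5 / tex_warp
Step 1: Ne = 590.5 / 33 = 17.894
Step 2: sqrt(Ne) = sqrt(17.894) = 4.2301
Step 3: K1 = 97 / 4.2301 = 22.9

22.9


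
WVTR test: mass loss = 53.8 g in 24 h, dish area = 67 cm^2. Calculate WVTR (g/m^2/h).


Formula: WVTR = mass_loss / (area * time)
Step 1: Convert area: 67 cm^2 = 0.0067 m^2
Step 2: WVTR = 53.8 g / (0.0067 m^2 * 24 h)
Step 3: WVTR = 53.8 / 0.1608 = 334.6 g/m^2/h

334.6 g/m^2/h


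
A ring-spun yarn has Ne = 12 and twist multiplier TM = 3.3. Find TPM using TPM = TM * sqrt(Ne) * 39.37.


Formula: TPM = TM * sqrt(Ne) * 39.37
Step 1: sqrt(Ne) = sqrt(12) = 3.4641
Step 2: TM * sqrt(Ne) = 3.3 * 3.4641 = 11.4315
Step 3: TPM = 11.4315 * 39.37 = 450 twists/m

450 twists/m


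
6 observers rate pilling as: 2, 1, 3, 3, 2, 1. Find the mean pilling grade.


Formula: Mean = sum / count
Sum = 2 + 1 + 3 + 3 + 2 + 1 = 12
Mean = 12 / 6 = 2.0

2.0


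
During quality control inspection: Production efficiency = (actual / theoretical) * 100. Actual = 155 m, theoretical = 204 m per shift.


Formula: Efficiency% = (Actual output / Theoretical output) * 100
Efficiency% = (155 / 204) * 100
Efficiency% = 0.759804 * 100 = 75.9804% ≈ 76.0%

76.0%


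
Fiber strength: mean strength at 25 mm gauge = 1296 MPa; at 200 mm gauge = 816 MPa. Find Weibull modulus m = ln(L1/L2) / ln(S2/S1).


Formula: m = ln(L1/L2) / ln(S2/S1)
Step 1: ln(L1/L2) = ln(25/200) = -2.07944
Step 2: S2/S1 = 816/1296 = 0.62963
Step 3: ln(S2/S1) = ln(0.62963) = -0.46262
Step 4: m = -2.07944 / -0.46262 = 4.49

4.49 (Weibull m)


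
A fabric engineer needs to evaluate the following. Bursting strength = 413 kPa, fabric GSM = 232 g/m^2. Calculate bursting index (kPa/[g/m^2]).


Formula: Bursting Index = Bursting Strength / Fabric GSM
BI = 413 kPa / 232 g/m^2
BI = 1.780 kPa/(g/m^2)

1.780 kPa/(g/m^2)


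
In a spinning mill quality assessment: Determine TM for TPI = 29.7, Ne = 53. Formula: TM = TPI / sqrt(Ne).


Formula: TM = TPI / sqrt(Ne)
Step 1: sqrt(Ne) = sqrt(53) = 7.2801
Step 2: TM = 29.7 / 7.2801 = 4.08

4.08 TM


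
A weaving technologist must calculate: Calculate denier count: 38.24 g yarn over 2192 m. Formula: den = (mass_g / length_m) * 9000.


Formula: den = (mass_g / length_m) * 9000
Substituting: den = (38.24 / 2192) * 9000
Intermediate: 38.24 / 2192 = 0.01744526 g/m
den = 0.01744526 * 9000 = 157.0 denier

157.0 denier


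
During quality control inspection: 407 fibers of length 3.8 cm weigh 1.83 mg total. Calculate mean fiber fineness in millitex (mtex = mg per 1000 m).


Formula: fineness (mtex) = mass (mg) / total length (km) = (mass_mg / total_length_m) * 1000
Step 1: Convert fiber length: 3.8 cm = 0.038 m
Step 2: Total fiber length = 407 * 0.038 = 15.466 m
Step 3: Linear density = 1.83 mg / 15.466 m = 0.1183 mg/m
Step 4: fineness = 0.1183 * 1000 = 118.3 mtex

118.3 mtex


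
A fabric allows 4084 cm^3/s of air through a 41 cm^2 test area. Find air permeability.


Formula: Air Permeability = Airflow / Test Area
AP = 4084 cm^3/s / 41 cm^2
AP = 99.6 cm^3/s/cm^2

99.6 cm^3/s/cm^2


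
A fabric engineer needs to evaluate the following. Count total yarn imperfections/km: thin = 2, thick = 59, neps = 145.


Formula: Total = thin places + thick places + neps
Total = 2 + 59 + 145
Total = 206 imperfections/km

206 imperfections/km


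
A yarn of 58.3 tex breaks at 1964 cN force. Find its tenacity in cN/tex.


Formula: Tenacity = Breaking force / Linear density
Tenacity = 1964 cN / 58.3 tex
Tenacity = 33.69 cN/tex

33.69 cN/tex


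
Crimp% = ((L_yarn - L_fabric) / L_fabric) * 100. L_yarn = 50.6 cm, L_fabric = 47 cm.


Formula: Crimp% = ((L_yarn - L_fabric) / L_fabric) * 100
Step 1: Extension = 50.6 - 47 = 3.6 cm
Step 2: Crimp% = (3.6 / 47) * 100
Step 3: Crimp% = 0.076596 * 100 = 7.6596% ≈ 7.7%

7.7%


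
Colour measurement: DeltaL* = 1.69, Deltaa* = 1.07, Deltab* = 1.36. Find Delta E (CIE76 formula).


Formula: Delta E = sqrt(dL*^2 + da*^2 + db*^2)
Step 1: dL*^2 = 1.69^2 = 2.8561
Step 2: da*^2 = 1.07^2 = 1.1449
Step 3: db*^2 = 1.36^2 = 1.8496
Step 4: Sum = 2.8561 + 1.1449 + 1.8496 = 5.8506
Step 5: Delta E = sqrt(5.8506) = 2.42

2.42 Delta E


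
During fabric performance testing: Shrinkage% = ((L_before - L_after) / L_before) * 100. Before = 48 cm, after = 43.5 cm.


Formula: Shrinkage% = ((L_before - L_after) / L_before) * 100
Step 1: Shrinkage = 48 - 43.5 = 4.5 cm
Step 2: Shrinkage% = (4.5 / 48) * 100
Step 3: Shrinkage% = 0.09375 * 100 = 9.375% ≈ 9.4%

9.4%


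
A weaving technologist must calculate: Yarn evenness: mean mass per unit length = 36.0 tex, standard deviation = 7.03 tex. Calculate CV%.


Formula: CV% = (standard deviation / mean) * 100
Step 1: Ratio = 7.03 / 36.0 = 0.195278
Step 2: CV% = 0.195278 * 100 = 19.5278% ≈ 19.5%

19.5%


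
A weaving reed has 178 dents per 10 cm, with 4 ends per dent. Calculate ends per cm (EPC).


Formula: EPC = (dents per 10 cm * ends per dent) / 10
Step 1: Total ends per 10 cm = 178 * 4 = 712
Step 2: EPC = 712 / 10 = 71.2 ends/cm

71.2 ends/cm


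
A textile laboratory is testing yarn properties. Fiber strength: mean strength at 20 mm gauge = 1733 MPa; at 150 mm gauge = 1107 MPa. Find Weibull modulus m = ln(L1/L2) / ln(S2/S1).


Formula: m = ln(L1/L2) / ln(S2/S1)
Step 1: ln(L1/L2) = ln(20/150) = -2.01490
Step 2: S2/S1 = 1107/1733 = 0.63878
Step 3: ln(S2/S1) = ln(0.63878) = -0.44820
Step 4: m = -2.01490 / -0.44820 = 4.50

4.50 (Weibull m)


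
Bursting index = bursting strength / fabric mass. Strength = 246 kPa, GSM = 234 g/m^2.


Formula: Bursting Index = Bursting Strength / Fabric GSM
BI = 246 kPa / 234 g/m^2
BI = 1.051 kPa/(g/m^2)

1.051 kPa/(g/m^2)


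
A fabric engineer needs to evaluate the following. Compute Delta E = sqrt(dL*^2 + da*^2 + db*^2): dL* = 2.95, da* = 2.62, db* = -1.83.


Formula: Delta E = sqrt(dL*^2 + da*^2 + db*^2)
Step 1: dL*^2 = 2.95^2 = 8.7025
Step 2: da*^2 = 2.62^2 = 6.8644
Step 3: db*^2 = (-1.83)^2 = 3.3489
Step 4: Sum = 8.7025 + 6.8644 + 3.3489 = 18.9158
Step 5: Delta E = sqrt(18.9158) = 4.35

4.35 Delta E


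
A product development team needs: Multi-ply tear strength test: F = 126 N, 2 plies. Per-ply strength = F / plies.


Formula: Per-ply strength = Total force / Number of plies
Per-ply = 126 N / 2
Per-ply = 63 N

63 N


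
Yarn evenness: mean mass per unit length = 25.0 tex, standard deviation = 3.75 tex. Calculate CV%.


Formula: CV% = (standard deviation / mean) * 100
Step 1: Ratio = 3.75 / 25.0 = 0.15
Step 2: CV% = 0.15 * 100 = 15.0%

15.0%


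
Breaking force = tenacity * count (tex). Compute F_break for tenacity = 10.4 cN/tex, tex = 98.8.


Formula: Breaking force = Tenacity * Linear density
F = 10.4 cN/tex * 98.8 tex
F = 1027.52 cN

1027.52 cN


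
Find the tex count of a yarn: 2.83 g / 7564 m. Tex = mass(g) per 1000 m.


Formula: Tex = (mass_g / length_m) * 1000
Substituting: Tex = (2.83 / 7564) * 1000
Intermediate: 2.83 / 7564 = 0.00037414 g/m
Tex = 0.00037414 * 1000 = 0.37 tex

0.37 tex


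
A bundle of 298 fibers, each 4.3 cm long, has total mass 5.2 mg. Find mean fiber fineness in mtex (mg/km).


Formula: fineness (mtex) = mass (mg) / total length (km) = (mass_mg / total_length_m) * 1000
Step 1: Convert fiber length: 4.3 cm = 0.043 m
Step 2: Total fiber length = 298 * 0.043 = 12.814 m
Step 3: Linear density = 5.2 mg / 12.814 m = 0.4058 mg/m
Step 4: fineness = 0.4058 * 1000 = 405.8 mtex

405.8 mtex


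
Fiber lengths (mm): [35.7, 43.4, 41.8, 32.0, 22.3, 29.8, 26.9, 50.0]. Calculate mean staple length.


Formula: Mean = sum of lengths / count
Sum = 35.7 + 43.4 + 41.8 + 32.0 + 22.3 + 29.8 + 26.9 + 50.0
Sum = 281.9 mm
Mean = 281.9 / 8 = 35.24 mm

35.24 mm


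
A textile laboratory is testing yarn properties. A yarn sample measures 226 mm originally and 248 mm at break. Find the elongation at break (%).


Formula: Elongation (%) = ((L_break - L0) / L0) * 100
Step 1: Extension = 248 - 226 = 22 mm
Step 2: Elongation = (22 / 226) * 100
Step 3: Elongation = 0.097345 * 100 = 9.7345% ≈ 9.7%

9.7%


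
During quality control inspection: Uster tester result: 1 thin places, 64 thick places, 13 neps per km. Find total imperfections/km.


Formula: Total = thin places + thick places + neps
Total = 1 + 64 + 13
Total = 78 imperfections/km

78 imperfections/km


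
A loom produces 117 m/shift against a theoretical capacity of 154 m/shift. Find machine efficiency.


Formula: Efficiency% = (Actual output / Theoretical output) * 100
Efficiency% = (117 / 154) * 100
Efficiency% = 0.75974 * 100 = 75.974% ≈ 76.0%

76.0%


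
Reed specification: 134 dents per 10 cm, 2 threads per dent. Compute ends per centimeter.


Formula: EPC = (dents per 10 cm * ends per dent) / 10
Step 1: Total ends per 10 cm = 134 * 2 = 268
Step 2: EPC = 268 / 10 = 26.8 ends/cm

26.8 ends/cm


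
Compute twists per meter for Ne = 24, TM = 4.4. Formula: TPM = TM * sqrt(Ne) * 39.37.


Formula: TPM = TM * sqrt(Ne) * 39.37
Step 1: sqrt(Ne) = sqrt(24) = 4.899
Step 2: TM * sqrt(Ne) = 4.4 * 4.899 = 21.5556
Step 3: TPM = 21.5556 * 39.37 = 849 twists/m

849 twists/m


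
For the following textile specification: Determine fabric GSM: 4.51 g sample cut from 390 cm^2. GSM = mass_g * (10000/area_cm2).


Formula: GSM = mass_g / area_m2
Step 1: Convert area: 390 cm^2 = 390 / 10000 = 0.039 m^2
Step 2: GSM = 4.51 g / 0.039 m^2 = 115.6 g/m^2

115.6 g/m^2


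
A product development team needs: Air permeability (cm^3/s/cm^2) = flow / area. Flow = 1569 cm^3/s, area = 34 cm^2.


Formula: Air Permeability = Airflow / Test Area
AP = 1569 cm^3/s / 34 cm^2
AP = 46.1 cm^3/s/cm^2

46.1 cm^3/s/cm^2


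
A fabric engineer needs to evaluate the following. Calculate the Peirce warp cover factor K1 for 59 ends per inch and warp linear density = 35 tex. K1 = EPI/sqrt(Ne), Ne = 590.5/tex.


Formula: K1 = EPI / sqrt(Ne), with Ne = 590.5 / tex_warp
Step 1: Ne = 590.5 / 35 = 16.871
Step 2: sqrt(Ne) = sqrt(16.871) = 4.1074
Step 3: K1 = 59 / 4.1074 = 14.4

14.4


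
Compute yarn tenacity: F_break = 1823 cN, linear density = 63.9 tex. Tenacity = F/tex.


Formula: Tenacity = Breaking force / Linear density
Tenacity = 1823 cN / 63.9 tex
Tenacity = 28.53 cN/tex

28.53 cN/tex


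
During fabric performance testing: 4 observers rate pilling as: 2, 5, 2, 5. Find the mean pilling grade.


Formula: Mean = sum / count
Sum = 2 + 5 + 2 + 5 = 14
Mean = 14 / 4 = 3.5

3.5


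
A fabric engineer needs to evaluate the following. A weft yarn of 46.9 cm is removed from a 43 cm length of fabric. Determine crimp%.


Formula: Crimp% = ((L_yarn - L_fabric) / L_fabric) * 100
Step 1: Extension = 46.9 - 43 = 3.9 cm
Step 2: Crimp% = (3.9 / 43) * 100
Step 3: Crimp% = 0.090698 * 100 = 9.0698% ≈ 9.1%

9.1%


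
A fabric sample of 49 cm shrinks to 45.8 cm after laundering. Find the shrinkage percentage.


Formula: Shrinkage% = ((L_before - L_after) / L_before) * 100
Step 1: Shrinkage = 49 - 45.8 = 3.2 cm
Step 2: Shrinkage% = (3.2 / 49) * 100
Step 3: Shrinkage% = 0.065306 * 100 = 6.5306% ≈ 6.5%

6.5%


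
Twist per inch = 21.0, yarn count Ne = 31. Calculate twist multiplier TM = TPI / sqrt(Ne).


Formula: TM = TPI / sqrt(Ne)
Step 1: sqrt(Ne) = sqrt(31) = 5.5678
Step 2: TM = 21.0 / 5.5678 = 3.77

3.77 TM


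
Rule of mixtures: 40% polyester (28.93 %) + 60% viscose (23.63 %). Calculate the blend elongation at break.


Formula: Blend property = (fraction_A * property_A) + (fraction_B * property_B)
Step 1: Contribution A = 40/100 * 28.93 % = 11.572 %
Step 2: Contribution B = 60/100 * 23.63 % = 14.178 %
Step 3: Blend elongation at break = 11.572 + 14.178 = 25.75 %

25.75 %


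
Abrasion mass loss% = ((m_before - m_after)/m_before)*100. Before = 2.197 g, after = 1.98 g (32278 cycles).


Formula: Mass loss% = ((m_before - m_after) / m_before) * 100
Step 1: Mass loss = 2.197 - 1.98 = 0.217 g
Step 2: Ratio = 0.217 / 2.197 = 0.0987711
Step 3: Mass loss% = 0.0987711 * 100 = 9.87711% ≈ 9.88%

9.88%


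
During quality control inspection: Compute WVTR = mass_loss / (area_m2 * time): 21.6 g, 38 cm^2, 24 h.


Formula: WVTR = mass_loss / (area * time)
Step 1: Convert area: 38 cm^2 = 0.0038 m^2
Step 2: WVTR = 21.6 g / (0.0038 m^2 * 24 h)
Step 3: WVTR = 21.6 / 0.0912 = 236.8 g/m^2/h

236.8 g/m^2/h
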